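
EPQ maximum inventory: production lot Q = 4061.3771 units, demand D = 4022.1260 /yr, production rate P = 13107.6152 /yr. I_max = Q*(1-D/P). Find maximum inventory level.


D/P = 0.3069
1 - D/P = 0.6931
I_max = 4061.3771 * 0.6931 = 2815.1267

2815.1267 units


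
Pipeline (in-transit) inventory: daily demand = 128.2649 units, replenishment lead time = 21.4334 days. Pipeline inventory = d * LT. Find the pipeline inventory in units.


Pipeline = 128.2649 * 21.4334 = 2749.1529

2749.1529 units


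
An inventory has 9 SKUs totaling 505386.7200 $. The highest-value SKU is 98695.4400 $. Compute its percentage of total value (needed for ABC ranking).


Top item = 98695.4400
Total = 505386.7200
Percentage = 98695.4400 / 505386.7200 * 100 = 19.5287

19.5287%


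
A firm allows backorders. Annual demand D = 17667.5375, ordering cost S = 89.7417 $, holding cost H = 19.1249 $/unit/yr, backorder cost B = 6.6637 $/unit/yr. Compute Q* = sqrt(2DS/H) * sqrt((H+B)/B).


sqrt(2DS/H) = 407.1932
sqrt((H+B)/B) = 1.9672
Q* = 407.1932 * 1.9672 = 801.0447

801.0447 units


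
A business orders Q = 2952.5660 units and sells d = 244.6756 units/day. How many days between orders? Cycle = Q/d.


Cycle = 2952.5660 / 244.6756 = 12.0673

12.0673 days


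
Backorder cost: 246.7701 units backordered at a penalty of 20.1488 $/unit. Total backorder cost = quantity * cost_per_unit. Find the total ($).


Total = 246.7701 * 20.1488 = 4972.1214

4972.1214 $


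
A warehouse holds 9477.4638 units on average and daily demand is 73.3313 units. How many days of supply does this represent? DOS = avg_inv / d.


DOS = 9477.4638 / 73.3313 = 129.2417

129.2417 days


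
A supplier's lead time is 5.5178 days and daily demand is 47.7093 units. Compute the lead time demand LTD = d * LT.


LTD = 47.7093 * 5.5178 = 263.2504

263.2504 units


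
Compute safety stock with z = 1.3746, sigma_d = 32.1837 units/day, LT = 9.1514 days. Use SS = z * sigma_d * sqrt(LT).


sqrt(LT) = sqrt(9.1514) = 3.0251
SS = 1.3746 * 32.1837 * 3.0251 = 133.8308

133.8308 units


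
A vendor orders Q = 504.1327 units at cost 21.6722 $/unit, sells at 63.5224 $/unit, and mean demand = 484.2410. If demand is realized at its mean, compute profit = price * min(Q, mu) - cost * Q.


Sales at mu = min(504.1327, 484.2410) = 484.2410
Revenue = 63.5224 * 484.2410 = 30760.1505
Total cost = 21.6722 * 504.1327 = 10925.6647
Profit = 30760.1505 - 10925.6647 = 19834.4858

19834.4858 $


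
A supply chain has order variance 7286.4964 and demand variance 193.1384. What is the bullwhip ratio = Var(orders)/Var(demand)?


BW = 7286.4964 / 193.1384 = 37.7268

37.7268


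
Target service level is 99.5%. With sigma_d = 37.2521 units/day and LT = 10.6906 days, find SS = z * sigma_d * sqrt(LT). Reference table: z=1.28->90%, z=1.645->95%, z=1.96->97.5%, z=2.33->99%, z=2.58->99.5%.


From the table, SL = 99.5% corresponds to z = 2.58
sqrt(LT) = sqrt(10.6906) = 3.2696
SS = 2.58 * 37.2521 * 3.2696 = 314.2473

314.2473 units


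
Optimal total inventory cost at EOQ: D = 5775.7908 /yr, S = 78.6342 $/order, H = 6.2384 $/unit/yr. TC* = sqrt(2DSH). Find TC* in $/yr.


2*D*S*H = 5666646.7588
TC* = sqrt(5666646.7588) = 2380.4720

2380.4720 $/yr


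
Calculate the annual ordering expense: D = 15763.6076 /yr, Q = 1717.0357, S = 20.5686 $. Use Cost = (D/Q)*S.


Number of orders = D/Q = 9.1807
Cost = 9.1807 * 20.5686 = 188.8344

188.8344 $/yr


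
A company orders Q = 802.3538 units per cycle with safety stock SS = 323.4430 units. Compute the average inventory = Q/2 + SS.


Q/2 = 401.1769
Avg = 401.1769 + 323.4430 = 724.6199

724.6199 units


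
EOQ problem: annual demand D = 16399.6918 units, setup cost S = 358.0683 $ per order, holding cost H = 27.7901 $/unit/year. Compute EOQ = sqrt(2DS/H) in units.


2*D*S = 2 * 16399.6918 * 358.0683 = 11744419.5267
2*D*S/H = 422611.6324
EOQ = sqrt(422611.6324) = 650.0859

650.0859 units


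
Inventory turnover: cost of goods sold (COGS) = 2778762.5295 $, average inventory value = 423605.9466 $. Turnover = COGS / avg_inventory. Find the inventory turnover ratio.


Turnover = 2778762.5295 / 423605.9466 = 6.5598

6.5598


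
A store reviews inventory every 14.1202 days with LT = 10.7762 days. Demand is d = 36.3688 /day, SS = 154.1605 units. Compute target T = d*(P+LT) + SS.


P + LT = 24.8964
d*(P+LT) = 36.3688 * 24.8964 = 905.4522
T = 905.4522 + 154.1605 = 1059.6127

1059.6127 units


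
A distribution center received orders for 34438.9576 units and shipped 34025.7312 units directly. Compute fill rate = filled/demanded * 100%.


FR = 34025.7312 / 34438.9576 * 100 = 98.8001

98.8001%


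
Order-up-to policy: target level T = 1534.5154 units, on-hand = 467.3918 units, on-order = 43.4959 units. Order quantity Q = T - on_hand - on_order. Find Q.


Inventory position = OH + OO = 467.3918 + 43.4959 = 510.8877
Q = 1534.5154 - 510.8877 = 1023.6277

1023.6277 units


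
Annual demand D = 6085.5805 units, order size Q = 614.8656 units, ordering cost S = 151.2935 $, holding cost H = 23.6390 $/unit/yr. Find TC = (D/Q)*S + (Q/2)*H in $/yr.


Ordering cost = D*S/Q = 1497.4147
Holding cost = Q*H/2 = 7267.4040
TC = 1497.4147 + 7267.4040 = 8764.8186

8764.8186 $/yr


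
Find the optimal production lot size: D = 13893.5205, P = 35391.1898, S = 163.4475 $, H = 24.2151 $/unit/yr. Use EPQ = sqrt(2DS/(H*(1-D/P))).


1 - D/P = 1 - 0.3926 = 0.6074
H*(1-D/P) = 14.7090
2DS = 4541722.3838
EPQ = sqrt(308772.1364) = 555.6727

555.6727 units


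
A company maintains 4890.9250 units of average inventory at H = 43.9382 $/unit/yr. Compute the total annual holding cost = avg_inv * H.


Cost = 4890.9250 * 43.9382 = 214898.4408

214898.4408 $/yr


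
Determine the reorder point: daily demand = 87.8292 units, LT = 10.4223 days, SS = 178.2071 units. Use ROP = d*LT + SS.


d*LT = 87.8292 * 10.4223 = 915.3823
ROP = 915.3823 + 178.2071 = 1093.5894

1093.5894 units


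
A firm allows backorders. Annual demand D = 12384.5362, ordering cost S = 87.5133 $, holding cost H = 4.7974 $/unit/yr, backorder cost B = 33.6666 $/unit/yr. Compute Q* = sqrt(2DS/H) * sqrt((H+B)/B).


sqrt(2DS/H) = 672.1852
sqrt((H+B)/B) = 1.0689
Q* = 672.1852 * 1.0689 = 718.4831

718.4831 units


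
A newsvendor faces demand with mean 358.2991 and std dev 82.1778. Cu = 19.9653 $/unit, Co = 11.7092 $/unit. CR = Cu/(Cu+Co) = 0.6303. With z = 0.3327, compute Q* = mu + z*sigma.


CR = Cu/(Cu+Co) = 19.9653/(19.9653+11.7092) = 0.6303
z = 0.3327
Q* = 358.2991 + 0.3327 * 82.1778 = 385.6397

385.6397 units


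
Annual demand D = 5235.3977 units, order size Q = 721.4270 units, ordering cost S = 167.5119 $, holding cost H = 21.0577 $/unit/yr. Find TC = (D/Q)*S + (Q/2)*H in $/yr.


Ordering cost = D*S/Q = 1215.6343
Holding cost = Q*H/2 = 7595.7967
TC = 1215.6343 + 7595.7967 = 8811.4310

8811.4310 $/yr


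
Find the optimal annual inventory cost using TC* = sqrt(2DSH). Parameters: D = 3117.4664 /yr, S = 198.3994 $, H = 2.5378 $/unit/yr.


2*D*S*H = 3139276.1782
TC* = sqrt(3139276.1782) = 1771.8003

1771.8003 $/yr


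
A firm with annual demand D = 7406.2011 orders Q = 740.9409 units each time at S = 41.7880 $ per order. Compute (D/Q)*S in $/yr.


Number of orders = D/Q = 9.9957
Cost = 9.9957 * 41.7880 = 417.6991

417.6991 $/yr


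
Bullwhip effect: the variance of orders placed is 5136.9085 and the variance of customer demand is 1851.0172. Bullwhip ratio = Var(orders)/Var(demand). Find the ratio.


BW = 5136.9085 / 1851.0172 = 2.7752

2.7752


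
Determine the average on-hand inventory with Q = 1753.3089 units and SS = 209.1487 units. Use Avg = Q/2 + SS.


Q/2 = 876.6544
Avg = 876.6544 + 209.1487 = 1085.8031

1085.8031 units


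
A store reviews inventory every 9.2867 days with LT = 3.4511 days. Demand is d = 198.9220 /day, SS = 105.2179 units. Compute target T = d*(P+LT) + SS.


P + LT = 12.7378
d*(P+LT) = 198.9220 * 12.7378 = 2533.8287
T = 2533.8287 + 105.2179 = 2639.0466

2639.0466 units


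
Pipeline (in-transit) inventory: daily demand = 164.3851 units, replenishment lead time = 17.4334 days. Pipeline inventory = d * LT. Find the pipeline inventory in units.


Pipeline = 164.3851 * 17.4334 = 2865.7912

2865.7912 units


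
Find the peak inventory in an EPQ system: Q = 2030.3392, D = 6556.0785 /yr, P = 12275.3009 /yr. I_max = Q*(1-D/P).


D/P = 0.5341
1 - D/P = 0.4659
I_max = 2030.3392 * 0.4659 = 945.9614

945.9614 units


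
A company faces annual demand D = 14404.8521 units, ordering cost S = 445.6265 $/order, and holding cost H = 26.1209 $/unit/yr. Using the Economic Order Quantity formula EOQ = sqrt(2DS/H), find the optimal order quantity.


2*D*S = 2 * 14404.8521 * 445.6265 = 12838367.6487
2*D*S/H = 491497.9058
EOQ = sqrt(491497.9058) = 701.0691

701.0691 units


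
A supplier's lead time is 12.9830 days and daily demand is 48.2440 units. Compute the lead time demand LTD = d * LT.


LTD = 48.2440 * 12.9830 = 626.3519

626.3519 units


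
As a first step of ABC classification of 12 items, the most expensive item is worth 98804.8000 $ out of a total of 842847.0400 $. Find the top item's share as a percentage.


Top item = 98804.8000
Total = 842847.0400
Percentage = 98804.8000 / 842847.0400 * 100 = 11.7227

11.7227%


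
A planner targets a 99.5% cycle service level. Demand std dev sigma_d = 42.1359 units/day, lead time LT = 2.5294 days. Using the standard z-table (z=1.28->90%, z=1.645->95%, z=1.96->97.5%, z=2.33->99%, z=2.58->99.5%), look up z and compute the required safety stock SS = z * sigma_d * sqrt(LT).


From the table, SL = 99.5% corresponds to z = 2.58
sqrt(LT) = sqrt(2.5294) = 1.5904
SS = 2.58 * 42.1359 * 1.5904 = 172.8943

172.8943 units


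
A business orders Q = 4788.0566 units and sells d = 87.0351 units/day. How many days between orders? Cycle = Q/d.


Cycle = 4788.0566 / 87.0351 = 55.0129

55.0129 days


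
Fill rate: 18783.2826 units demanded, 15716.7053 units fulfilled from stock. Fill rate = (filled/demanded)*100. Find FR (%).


FR = 15716.7053 / 18783.2826 * 100 = 83.6739

83.6739%


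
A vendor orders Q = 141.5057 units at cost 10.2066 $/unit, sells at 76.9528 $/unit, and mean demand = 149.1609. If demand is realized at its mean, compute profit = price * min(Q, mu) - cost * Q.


Sales at mu = min(141.5057, 149.1609) = 141.5057
Revenue = 76.9528 * 141.5057 = 10889.2598
Total cost = 10.2066 * 141.5057 = 1444.2921
Profit = 10889.2598 - 1444.2921 = 9444.9678

9444.9678 $


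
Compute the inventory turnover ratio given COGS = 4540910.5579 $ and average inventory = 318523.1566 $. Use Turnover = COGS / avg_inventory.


Turnover = 4540910.5579 / 318523.1566 = 14.2561

14.2561


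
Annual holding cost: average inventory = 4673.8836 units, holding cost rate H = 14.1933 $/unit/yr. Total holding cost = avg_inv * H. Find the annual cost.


Cost = 4673.8836 * 14.1933 = 66337.8321

66337.8321 $/yr


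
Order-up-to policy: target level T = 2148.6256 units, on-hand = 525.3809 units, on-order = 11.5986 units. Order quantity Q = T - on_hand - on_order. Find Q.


Inventory position = OH + OO = 525.3809 + 11.5986 = 536.9795
Q = 2148.6256 - 536.9795 = 1611.6461

1611.6461 units


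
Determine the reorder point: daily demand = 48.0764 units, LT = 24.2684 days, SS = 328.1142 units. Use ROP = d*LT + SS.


d*LT = 48.0764 * 24.2684 = 1166.7373
ROP = 1166.7373 + 328.1142 = 1494.8515

1494.8515 units


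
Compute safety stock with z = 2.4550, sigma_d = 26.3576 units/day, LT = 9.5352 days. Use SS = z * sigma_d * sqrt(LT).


sqrt(LT) = sqrt(9.5352) = 3.0879
SS = 2.4550 * 26.3576 * 3.0879 = 199.8123

199.8123 units


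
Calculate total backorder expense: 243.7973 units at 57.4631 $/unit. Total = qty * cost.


Total = 243.7973 * 57.4631 = 14009.3486

14009.3486 $


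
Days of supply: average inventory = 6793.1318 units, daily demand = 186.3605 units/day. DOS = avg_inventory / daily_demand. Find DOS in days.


DOS = 6793.1318 / 186.3605 = 36.4516

36.4516 days


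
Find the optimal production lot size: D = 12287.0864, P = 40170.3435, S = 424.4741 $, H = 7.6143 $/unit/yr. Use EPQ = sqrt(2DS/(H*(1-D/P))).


1 - D/P = 1 - 0.3059 = 0.6941
H*(1-D/P) = 5.2853
2DS = 10431099.8825
EPQ = sqrt(1973613.7509) = 1404.8536

1404.8536 units


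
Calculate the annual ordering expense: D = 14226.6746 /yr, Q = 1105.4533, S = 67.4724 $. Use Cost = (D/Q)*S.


Number of orders = D/Q = 12.8695
Cost = 12.8695 * 67.4724 = 868.3387

868.3387 $/yr


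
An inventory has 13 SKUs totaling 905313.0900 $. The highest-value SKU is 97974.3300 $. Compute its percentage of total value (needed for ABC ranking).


Top item = 97974.3300
Total = 905313.0900
Percentage = 97974.3300 / 905313.0900 * 100 = 10.8221

10.8221%


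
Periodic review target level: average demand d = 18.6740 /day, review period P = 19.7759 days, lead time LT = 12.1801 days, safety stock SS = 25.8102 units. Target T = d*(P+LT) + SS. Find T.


P + LT = 31.9560
d*(P+LT) = 18.6740 * 31.9560 = 596.7463
T = 596.7463 + 25.8102 = 622.5565

622.5565 units


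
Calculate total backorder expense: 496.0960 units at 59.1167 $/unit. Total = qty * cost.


Total = 496.0960 * 59.1167 = 29327.5584

29327.5584 $


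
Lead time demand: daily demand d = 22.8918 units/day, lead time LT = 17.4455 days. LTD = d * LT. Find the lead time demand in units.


LTD = 22.8918 * 17.4455 = 399.3589

399.3589 units


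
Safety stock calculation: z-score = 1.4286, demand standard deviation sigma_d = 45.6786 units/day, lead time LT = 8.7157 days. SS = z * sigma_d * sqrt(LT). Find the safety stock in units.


sqrt(LT) = sqrt(8.7157) = 2.9522
SS = 1.4286 * 45.6786 * 2.9522 = 192.6525

192.6525 units


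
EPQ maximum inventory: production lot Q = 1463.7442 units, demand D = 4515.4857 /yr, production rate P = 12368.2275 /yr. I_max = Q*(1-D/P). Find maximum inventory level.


D/P = 0.3651
1 - D/P = 0.6349
I_max = 1463.7442 * 0.6349 = 929.3494

929.3494 units


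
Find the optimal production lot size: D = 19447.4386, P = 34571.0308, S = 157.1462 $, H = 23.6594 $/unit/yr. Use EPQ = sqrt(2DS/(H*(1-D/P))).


1 - D/P = 1 - 0.5625 = 0.4375
H*(1-D/P) = 10.3501
2DS = 6112182.1514
EPQ = sqrt(590540.8330) = 768.4665

768.4665 units


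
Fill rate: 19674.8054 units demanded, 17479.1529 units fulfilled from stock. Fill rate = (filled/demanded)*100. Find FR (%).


FR = 17479.1529 / 19674.8054 * 100 = 88.8403

88.8403%


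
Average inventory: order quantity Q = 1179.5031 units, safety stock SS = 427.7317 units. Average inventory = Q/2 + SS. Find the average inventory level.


Q/2 = 589.7515
Avg = 589.7515 + 427.7317 = 1017.4832

1017.4832 units


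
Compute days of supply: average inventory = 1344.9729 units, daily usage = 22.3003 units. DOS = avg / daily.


DOS = 1344.9729 / 22.3003 = 60.3119

60.3119 days


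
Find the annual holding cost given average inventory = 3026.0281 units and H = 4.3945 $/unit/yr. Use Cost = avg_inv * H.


Cost = 3026.0281 * 4.3945 = 13297.8805

13297.8805 $/yr


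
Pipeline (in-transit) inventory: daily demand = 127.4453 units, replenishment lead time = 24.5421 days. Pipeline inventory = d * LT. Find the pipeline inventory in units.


Pipeline = 127.4453 * 24.5421 = 3127.7753

3127.7753 units


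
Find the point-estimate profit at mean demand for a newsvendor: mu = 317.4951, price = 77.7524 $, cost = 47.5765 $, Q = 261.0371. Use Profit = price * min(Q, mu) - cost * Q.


Sales at mu = min(261.0371, 317.4951) = 261.0371
Revenue = 77.7524 * 261.0371 = 20296.2610
Total cost = 47.5765 * 261.0371 = 12419.2316
Profit = 20296.2610 - 12419.2316 = 7877.0294

7877.0294 $


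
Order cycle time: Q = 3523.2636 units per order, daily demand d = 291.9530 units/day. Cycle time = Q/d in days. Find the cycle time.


Cycle = 3523.2636 / 291.9530 = 12.0679

12.0679 days


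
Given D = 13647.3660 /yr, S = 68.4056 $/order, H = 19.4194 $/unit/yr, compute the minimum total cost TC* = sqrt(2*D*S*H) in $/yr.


2*D*S*H = 36258204.8573
TC* = sqrt(36258204.8573) = 6021.4786

6021.4786 $/yr


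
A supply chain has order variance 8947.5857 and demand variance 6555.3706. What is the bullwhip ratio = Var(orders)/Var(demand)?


BW = 8947.5857 / 6555.3706 = 1.3649

1.3649


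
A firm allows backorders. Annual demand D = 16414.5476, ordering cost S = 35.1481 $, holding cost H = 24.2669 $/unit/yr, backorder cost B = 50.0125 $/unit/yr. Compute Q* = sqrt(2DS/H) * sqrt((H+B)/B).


sqrt(2DS/H) = 218.0586
sqrt((H+B)/B) = 1.2187
Q* = 218.0586 * 1.2187 = 265.7469

265.7469 units


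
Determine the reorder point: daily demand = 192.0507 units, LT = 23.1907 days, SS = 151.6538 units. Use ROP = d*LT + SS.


d*LT = 192.0507 * 23.1907 = 4453.7902
ROP = 4453.7902 + 151.6538 = 4605.4440

4605.4440 units


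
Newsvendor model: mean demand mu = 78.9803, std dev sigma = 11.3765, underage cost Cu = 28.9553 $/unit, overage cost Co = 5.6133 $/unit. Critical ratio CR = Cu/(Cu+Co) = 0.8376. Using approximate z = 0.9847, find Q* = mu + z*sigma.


CR = Cu/(Cu+Co) = 28.9553/(28.9553+5.6133) = 0.8376
z = 0.9847
Q* = 78.9803 + 0.9847 * 11.3765 = 90.1827

90.1827 units


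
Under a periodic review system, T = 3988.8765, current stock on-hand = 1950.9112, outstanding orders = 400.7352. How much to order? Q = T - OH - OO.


Inventory position = OH + OO = 1950.9112 + 400.7352 = 2351.6464
Q = 3988.8765 - 2351.6464 = 1637.2301

1637.2301 units


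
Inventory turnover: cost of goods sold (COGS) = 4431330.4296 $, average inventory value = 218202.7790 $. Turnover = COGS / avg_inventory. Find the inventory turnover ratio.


Turnover = 4431330.4296 / 218202.7790 = 20.3083

20.3083


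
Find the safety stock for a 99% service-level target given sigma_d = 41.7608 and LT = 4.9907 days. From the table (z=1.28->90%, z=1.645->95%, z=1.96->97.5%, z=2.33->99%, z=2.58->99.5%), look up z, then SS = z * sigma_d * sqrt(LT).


From the table, SL = 99% corresponds to z = 2.33
sqrt(LT) = sqrt(4.9907) = 2.2340
SS = 2.33 * 41.7608 * 2.2340 = 217.3729

217.3729 units


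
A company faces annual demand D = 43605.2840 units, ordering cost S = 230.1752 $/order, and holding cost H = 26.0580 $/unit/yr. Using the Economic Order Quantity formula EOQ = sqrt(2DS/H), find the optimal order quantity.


2*D*S = 2 * 43605.2840 * 230.1752 = 20073709.9315
2*D*S/H = 770347.2995
EOQ = sqrt(770347.2995) = 877.6943

877.6943 units


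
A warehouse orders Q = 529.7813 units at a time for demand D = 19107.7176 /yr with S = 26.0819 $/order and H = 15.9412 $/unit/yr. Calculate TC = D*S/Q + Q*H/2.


Ordering cost = D*S/Q = 940.7006
Holding cost = Q*H/2 = 4222.6748
TC = 940.7006 + 4222.6748 = 5163.3754

5163.3754 $/yr


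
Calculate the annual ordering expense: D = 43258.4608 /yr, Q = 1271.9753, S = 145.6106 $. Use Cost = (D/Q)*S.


Number of orders = D/Q = 34.0089
Cost = 34.0089 * 145.6106 = 4952.0540

4952.0540 $/yr


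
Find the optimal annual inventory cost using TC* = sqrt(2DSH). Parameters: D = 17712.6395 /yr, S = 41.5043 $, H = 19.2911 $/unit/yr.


2*D*S*H = 28363731.4764
TC* = sqrt(28363731.4764) = 5325.7611

5325.7611 $/yr


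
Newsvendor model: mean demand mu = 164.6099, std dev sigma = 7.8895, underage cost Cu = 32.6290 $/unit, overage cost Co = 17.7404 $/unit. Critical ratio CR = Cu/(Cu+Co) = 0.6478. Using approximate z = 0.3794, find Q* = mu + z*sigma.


CR = Cu/(Cu+Co) = 32.6290/(32.6290+17.7404) = 0.6478
z = 0.3794
Q* = 164.6099 + 0.3794 * 7.8895 = 167.6032

167.6032 units


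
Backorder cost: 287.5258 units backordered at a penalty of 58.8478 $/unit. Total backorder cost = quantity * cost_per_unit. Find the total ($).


Total = 287.5258 * 58.8478 = 16920.2608

16920.2608 $


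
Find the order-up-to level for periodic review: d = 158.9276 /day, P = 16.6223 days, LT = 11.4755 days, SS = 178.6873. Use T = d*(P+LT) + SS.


P + LT = 28.0978
d*(P+LT) = 158.9276 * 28.0978 = 4465.5159
T = 4465.5159 + 178.6873 = 4644.2032

4644.2032 units


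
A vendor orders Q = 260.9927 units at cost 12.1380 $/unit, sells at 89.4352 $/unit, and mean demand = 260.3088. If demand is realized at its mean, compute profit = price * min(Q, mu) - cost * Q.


Sales at mu = min(260.9927, 260.3088) = 260.3088
Revenue = 89.4352 * 260.3088 = 23280.7696
Total cost = 12.1380 * 260.9927 = 3167.9294
Profit = 23280.7696 - 3167.9294 = 20112.8402

20112.8402 $


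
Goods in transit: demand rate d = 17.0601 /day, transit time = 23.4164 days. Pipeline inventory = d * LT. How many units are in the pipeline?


Pipeline = 17.0601 * 23.4164 = 399.4861

399.4861 units


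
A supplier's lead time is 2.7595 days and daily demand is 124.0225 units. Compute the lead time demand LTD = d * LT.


LTD = 124.0225 * 2.7595 = 342.2401

342.2401 units


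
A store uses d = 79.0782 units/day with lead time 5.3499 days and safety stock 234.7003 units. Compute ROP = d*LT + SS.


d*LT = 79.0782 * 5.3499 = 423.0605
ROP = 423.0605 + 234.7003 = 657.7608

657.7608 units


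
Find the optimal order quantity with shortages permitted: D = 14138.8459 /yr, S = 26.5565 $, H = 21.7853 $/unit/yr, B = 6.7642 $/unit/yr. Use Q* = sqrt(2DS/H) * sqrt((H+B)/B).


sqrt(2DS/H) = 185.6631
sqrt((H+B)/B) = 2.0544
Q* = 185.6631 * 2.0544 = 381.4316

381.4316 units


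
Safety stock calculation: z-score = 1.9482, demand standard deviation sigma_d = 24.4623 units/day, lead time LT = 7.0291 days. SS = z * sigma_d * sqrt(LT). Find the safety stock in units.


sqrt(LT) = sqrt(7.0291) = 2.6512
SS = 1.9482 * 24.4623 * 2.6512 = 126.3516

126.3516 units


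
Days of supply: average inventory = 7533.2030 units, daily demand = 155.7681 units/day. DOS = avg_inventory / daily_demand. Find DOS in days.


DOS = 7533.2030 / 155.7681 = 48.3617

48.3617 days


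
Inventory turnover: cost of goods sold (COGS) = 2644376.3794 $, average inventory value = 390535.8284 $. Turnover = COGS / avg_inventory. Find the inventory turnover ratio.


Turnover = 2644376.3794 / 390535.8284 = 6.7711

6.7711


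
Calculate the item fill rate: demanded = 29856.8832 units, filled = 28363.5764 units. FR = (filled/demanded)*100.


FR = 28363.5764 / 29856.8832 * 100 = 94.9985

94.9985%


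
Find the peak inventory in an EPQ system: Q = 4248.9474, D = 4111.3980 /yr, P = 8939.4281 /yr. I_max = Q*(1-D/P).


D/P = 0.4599
1 - D/P = 0.5401
I_max = 4248.9474 * 0.5401 = 2294.7828

2294.7828 units


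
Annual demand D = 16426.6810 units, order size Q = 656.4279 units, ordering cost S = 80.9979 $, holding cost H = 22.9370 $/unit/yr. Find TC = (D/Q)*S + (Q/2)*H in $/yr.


Ordering cost = D*S/Q = 2026.9197
Holding cost = Q*H/2 = 7528.2434
TC = 2026.9197 + 7528.2434 = 9555.1631

9555.1631 $/yr


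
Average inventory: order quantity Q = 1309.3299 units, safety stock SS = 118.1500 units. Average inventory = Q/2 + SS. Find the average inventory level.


Q/2 = 654.6649
Avg = 654.6649 + 118.1500 = 772.8149

772.8149 units


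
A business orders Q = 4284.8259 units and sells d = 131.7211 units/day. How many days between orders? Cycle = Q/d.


Cycle = 4284.8259 / 131.7211 = 32.5295

32.5295 days


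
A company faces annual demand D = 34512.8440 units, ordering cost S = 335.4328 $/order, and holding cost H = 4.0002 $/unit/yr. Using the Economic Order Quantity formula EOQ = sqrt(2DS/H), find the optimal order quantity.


2*D*S = 2 * 34512.8440 * 335.4328 = 23153479.7978
2*D*S/H = 5788080.5454
EOQ = sqrt(5788080.5454) = 2405.8430

2405.8430 units


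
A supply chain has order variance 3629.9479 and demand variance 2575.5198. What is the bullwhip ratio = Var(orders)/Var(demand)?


BW = 3629.9479 / 2575.5198 = 1.4094

1.4094


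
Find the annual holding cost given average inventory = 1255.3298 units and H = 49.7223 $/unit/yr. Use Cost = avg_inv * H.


Cost = 1255.3298 * 49.7223 = 62417.8849

62417.8849 $/yr


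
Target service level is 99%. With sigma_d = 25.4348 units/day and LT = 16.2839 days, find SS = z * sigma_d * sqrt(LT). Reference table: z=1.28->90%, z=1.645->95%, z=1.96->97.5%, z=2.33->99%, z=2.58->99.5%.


From the table, SL = 99% corresponds to z = 2.33
sqrt(LT) = sqrt(16.2839) = 4.0353
SS = 2.33 * 25.4348 * 4.0353 = 239.1462

239.1462 units


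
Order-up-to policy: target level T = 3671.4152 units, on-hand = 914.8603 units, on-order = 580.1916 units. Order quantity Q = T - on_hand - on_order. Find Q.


Inventory position = OH + OO = 914.8603 + 580.1916 = 1495.0519
Q = 3671.4152 - 1495.0519 = 2176.3633

2176.3633 units


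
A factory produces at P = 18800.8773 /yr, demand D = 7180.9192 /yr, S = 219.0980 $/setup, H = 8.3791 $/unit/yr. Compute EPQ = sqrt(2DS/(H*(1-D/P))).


1 - D/P = 1 - 0.3819 = 0.6181
H*(1-D/P) = 5.1787
2DS = 3146650.0698
EPQ = sqrt(607609.6021) = 779.4932

779.4932 units


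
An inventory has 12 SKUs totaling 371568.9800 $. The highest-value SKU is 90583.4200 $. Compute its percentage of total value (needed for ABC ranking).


Top item = 90583.4200
Total = 371568.9800
Percentage = 90583.4200 / 371568.9800 * 100 = 24.3786

24.3786%


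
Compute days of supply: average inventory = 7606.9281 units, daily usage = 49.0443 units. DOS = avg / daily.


DOS = 7606.9281 / 49.0443 = 155.1032

155.1032 days


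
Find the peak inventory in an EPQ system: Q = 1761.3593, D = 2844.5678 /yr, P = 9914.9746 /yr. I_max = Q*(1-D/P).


D/P = 0.2869
1 - D/P = 0.7131
I_max = 1761.3593 * 0.7131 = 1256.0321

1256.0321 units


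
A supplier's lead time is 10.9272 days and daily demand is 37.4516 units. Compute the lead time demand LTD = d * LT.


LTD = 37.4516 * 10.9272 = 409.2411

409.2411 units


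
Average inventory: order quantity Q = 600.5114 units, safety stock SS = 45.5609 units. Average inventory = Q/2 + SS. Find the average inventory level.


Q/2 = 300.2557
Avg = 300.2557 + 45.5609 = 345.8166

345.8166 units


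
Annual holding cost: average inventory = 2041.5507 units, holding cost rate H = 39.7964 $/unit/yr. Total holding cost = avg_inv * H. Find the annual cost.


Cost = 2041.5507 * 39.7964 = 81246.3683

81246.3683 $/yr


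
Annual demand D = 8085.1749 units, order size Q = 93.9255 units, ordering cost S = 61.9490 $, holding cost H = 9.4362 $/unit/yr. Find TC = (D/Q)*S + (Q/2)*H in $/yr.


Ordering cost = D*S/Q = 5332.6147
Holding cost = Q*H/2 = 443.1499
TC = 5332.6147 + 443.1499 = 5775.7646

5775.7646 $/yr


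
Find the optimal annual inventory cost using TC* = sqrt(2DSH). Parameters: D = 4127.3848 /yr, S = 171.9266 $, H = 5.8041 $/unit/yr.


2*D*S*H = 8237262.7118
TC* = sqrt(8237262.7118) = 2870.0632

2870.0632 $/yr


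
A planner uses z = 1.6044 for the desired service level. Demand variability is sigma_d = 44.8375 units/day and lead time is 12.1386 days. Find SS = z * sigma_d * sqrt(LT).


sqrt(LT) = sqrt(12.1386) = 3.4840
SS = 1.6044 * 44.8375 * 3.4840 = 250.6331

250.6331 units


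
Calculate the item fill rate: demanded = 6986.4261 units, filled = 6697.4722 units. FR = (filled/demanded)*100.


FR = 6697.4722 / 6986.4261 * 100 = 95.8641

95.8641%


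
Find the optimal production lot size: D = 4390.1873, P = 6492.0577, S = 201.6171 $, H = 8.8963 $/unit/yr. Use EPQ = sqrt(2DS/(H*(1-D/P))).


1 - D/P = 1 - 0.6762 = 0.3238
H*(1-D/P) = 2.8803
2DS = 1770273.6638
EPQ = sqrt(614621.0435) = 783.9777

783.9777 units


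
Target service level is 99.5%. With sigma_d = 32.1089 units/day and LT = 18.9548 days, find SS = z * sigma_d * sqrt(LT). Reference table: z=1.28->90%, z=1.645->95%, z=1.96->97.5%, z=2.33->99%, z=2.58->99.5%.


From the table, SL = 99.5% corresponds to z = 2.58
sqrt(LT) = sqrt(18.9548) = 4.3537
SS = 2.58 * 32.1089 * 4.3537 = 360.6656

360.6656 units


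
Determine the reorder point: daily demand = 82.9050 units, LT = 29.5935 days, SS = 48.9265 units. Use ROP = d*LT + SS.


d*LT = 82.9050 * 29.5935 = 2453.4491
ROP = 2453.4491 + 48.9265 = 2502.3756

2502.3756 units


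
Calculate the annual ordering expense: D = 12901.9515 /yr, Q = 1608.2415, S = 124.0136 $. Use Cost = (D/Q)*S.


Number of orders = D/Q = 8.0224
Cost = 8.0224 * 124.0136 = 994.8863

994.8863 $/yr


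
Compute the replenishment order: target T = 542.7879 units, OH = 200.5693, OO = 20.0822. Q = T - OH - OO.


Inventory position = OH + OO = 200.5693 + 20.0822 = 220.6515
Q = 542.7879 - 220.6515 = 322.1364

322.1364 units


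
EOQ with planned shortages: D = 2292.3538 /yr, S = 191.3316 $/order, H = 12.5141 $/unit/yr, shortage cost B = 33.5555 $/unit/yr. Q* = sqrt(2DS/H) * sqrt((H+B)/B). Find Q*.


sqrt(2DS/H) = 264.7582
sqrt((H+B)/B) = 1.1717
Q* = 264.7582 * 1.1717 = 310.2235

310.2235 units


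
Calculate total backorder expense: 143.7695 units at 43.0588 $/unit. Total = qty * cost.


Total = 143.7695 * 43.0588 = 6190.5421

6190.5421 $


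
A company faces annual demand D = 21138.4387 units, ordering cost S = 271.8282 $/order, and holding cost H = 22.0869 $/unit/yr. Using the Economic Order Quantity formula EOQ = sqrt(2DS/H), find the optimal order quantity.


2*D*S = 2 * 21138.4387 * 271.8282 = 11492047.4853
2*D*S/H = 520310.5680
EOQ = sqrt(520310.5680) = 721.3256

721.3256 units


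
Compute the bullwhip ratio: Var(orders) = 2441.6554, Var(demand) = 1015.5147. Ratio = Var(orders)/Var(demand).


BW = 2441.6554 / 1015.5147 = 2.4044

2.4044


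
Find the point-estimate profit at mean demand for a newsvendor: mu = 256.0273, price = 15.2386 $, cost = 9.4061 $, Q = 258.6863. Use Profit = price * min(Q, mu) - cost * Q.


Sales at mu = min(258.6863, 256.0273) = 256.0273
Revenue = 15.2386 * 256.0273 = 3901.4976
Total cost = 9.4061 * 258.6863 = 2433.2292
Profit = 3901.4976 - 2433.2292 = 1468.2684

1468.2684 $


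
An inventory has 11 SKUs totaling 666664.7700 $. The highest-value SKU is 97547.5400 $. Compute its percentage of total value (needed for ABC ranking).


Top item = 97547.5400
Total = 666664.7700
Percentage = 97547.5400 / 666664.7700 * 100 = 14.6322

14.6322%


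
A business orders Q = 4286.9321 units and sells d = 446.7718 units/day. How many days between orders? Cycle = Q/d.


Cycle = 4286.9321 / 446.7718 = 9.5954

9.5954 days


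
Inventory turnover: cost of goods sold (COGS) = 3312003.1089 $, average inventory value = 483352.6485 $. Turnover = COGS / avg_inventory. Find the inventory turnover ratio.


Turnover = 3312003.1089 / 483352.6485 = 6.8521

6.8521


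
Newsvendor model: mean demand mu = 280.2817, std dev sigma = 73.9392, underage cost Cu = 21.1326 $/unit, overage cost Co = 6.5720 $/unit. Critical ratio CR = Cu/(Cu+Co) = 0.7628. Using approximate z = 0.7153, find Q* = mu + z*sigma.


CR = Cu/(Cu+Co) = 21.1326/(21.1326+6.5720) = 0.7628
z = 0.7153
Q* = 280.2817 + 0.7153 * 73.9392 = 333.1704

333.1704 units


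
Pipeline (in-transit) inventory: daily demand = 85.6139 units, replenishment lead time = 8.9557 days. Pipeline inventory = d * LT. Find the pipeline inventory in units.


Pipeline = 85.6139 * 8.9557 = 766.7324

766.7324 units


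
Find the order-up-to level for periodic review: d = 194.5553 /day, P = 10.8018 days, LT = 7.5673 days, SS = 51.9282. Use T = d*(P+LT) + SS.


P + LT = 18.3691
d*(P+LT) = 194.5553 * 18.3691 = 3573.8058
T = 3573.8058 + 51.9282 = 3625.7340

3625.7340 units


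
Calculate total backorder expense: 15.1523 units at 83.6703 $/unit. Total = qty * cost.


Total = 15.1523 * 83.6703 = 1267.7975

1267.7975 $


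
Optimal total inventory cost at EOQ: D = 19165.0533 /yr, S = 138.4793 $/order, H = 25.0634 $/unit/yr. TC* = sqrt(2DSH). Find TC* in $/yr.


2*D*S*H = 133034680.8017
TC* = sqrt(133034680.8017) = 11534.0661

11534.0661 $/yr


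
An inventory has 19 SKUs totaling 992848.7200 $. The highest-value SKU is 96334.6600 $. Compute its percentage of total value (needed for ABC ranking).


Top item = 96334.6600
Total = 992848.7200
Percentage = 96334.6600 / 992848.7200 * 100 = 9.7029

9.7029%


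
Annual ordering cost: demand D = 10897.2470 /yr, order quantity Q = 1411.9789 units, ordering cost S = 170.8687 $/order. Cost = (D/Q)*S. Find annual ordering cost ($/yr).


Number of orders = D/Q = 7.7177
Cost = 7.7177 * 170.8687 = 1318.7155

1318.7155 $/yr


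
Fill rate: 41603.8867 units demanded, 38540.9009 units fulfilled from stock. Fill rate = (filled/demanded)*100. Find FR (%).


FR = 38540.9009 / 41603.8867 * 100 = 92.6377

92.6377%


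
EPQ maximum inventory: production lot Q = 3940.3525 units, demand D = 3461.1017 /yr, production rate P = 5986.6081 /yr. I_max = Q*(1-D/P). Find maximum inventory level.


D/P = 0.5781
1 - D/P = 0.4219
I_max = 3940.3525 * 0.4219 = 1662.2744

1662.2744 units


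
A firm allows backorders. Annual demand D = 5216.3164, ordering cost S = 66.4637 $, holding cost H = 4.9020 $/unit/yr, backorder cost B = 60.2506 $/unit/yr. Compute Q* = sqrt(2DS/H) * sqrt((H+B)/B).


sqrt(2DS/H) = 376.0993
sqrt((H+B)/B) = 1.0399
Q* = 376.0993 * 1.0399 = 391.0999

391.0999 units


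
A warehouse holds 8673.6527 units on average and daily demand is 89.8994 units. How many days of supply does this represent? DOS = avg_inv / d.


DOS = 8673.6527 / 89.8994 = 96.4818

96.4818 days


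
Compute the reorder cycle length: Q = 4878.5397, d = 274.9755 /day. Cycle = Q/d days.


Cycle = 4878.5397 / 274.9755 = 17.7417

17.7417 days


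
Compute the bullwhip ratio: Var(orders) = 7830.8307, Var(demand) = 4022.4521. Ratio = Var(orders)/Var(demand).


BW = 7830.8307 / 4022.4521 = 1.9468

1.9468


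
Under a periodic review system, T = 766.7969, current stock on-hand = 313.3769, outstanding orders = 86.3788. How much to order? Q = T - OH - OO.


Inventory position = OH + OO = 313.3769 + 86.3788 = 399.7557
Q = 766.7969 - 399.7557 = 367.0412

367.0412 units


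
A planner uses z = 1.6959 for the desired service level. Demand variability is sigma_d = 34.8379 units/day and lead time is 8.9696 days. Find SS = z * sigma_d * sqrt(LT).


sqrt(LT) = sqrt(8.9696) = 2.9949
SS = 1.6959 * 34.8379 * 2.9949 = 176.9452

176.9452 units


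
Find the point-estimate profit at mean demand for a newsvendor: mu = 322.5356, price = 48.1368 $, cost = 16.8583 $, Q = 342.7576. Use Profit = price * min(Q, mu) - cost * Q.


Sales at mu = min(342.7576, 322.5356) = 322.5356
Revenue = 48.1368 * 322.5356 = 15525.8317
Total cost = 16.8583 * 342.7576 = 5778.3104
Profit = 15525.8317 - 5778.3104 = 9747.5212

9747.5212 $


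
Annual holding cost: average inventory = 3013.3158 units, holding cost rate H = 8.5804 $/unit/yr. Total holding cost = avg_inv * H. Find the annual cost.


Cost = 3013.3158 * 8.5804 = 25855.4549

25855.4549 $/yr


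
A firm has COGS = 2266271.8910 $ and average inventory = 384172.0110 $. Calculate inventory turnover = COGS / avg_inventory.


Turnover = 2266271.8910 / 384172.0110 = 5.8991

5.8991


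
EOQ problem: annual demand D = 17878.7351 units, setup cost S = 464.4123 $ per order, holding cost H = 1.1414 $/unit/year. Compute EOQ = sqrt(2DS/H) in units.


2*D*S = 2 * 17878.7351 * 464.4123 = 16606208.9778
2*D*S/H = 14548982.8086
EOQ = sqrt(14548982.8086) = 3814.3129

3814.3129 units


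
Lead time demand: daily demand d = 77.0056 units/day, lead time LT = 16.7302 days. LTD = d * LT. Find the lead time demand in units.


LTD = 77.0056 * 16.7302 = 1288.3191

1288.3191 units


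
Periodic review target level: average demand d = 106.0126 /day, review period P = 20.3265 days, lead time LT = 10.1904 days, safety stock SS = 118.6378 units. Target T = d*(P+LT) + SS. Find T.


P + LT = 30.5169
d*(P+LT) = 106.0126 * 30.5169 = 3235.1759
T = 3235.1759 + 118.6378 = 3353.8137

3353.8137 units


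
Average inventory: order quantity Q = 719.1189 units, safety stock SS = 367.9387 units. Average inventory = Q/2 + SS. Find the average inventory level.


Q/2 = 359.5595
Avg = 359.5595 + 367.9387 = 727.4982

727.4982 units


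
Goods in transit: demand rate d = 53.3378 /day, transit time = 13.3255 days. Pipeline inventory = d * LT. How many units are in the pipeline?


Pipeline = 53.3378 * 13.3255 = 710.7529

710.7529 units


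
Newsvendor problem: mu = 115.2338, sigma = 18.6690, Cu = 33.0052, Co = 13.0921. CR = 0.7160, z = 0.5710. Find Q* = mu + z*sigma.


CR = Cu/(Cu+Co) = 33.0052/(33.0052+13.0921) = 0.7160
z = 0.5710
Q* = 115.2338 + 0.5710 * 18.6690 = 125.8938

125.8938 units


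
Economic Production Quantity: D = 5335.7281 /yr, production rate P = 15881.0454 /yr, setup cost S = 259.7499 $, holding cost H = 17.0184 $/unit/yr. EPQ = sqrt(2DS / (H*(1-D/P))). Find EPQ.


1 - D/P = 1 - 0.3360 = 0.6640
H*(1-D/P) = 11.3005
2DS = 2771909.6808
EPQ = sqrt(245289.9663) = 495.2676

495.2676 units


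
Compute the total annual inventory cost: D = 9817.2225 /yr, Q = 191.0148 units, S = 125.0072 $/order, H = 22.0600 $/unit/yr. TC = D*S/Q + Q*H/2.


Ordering cost = D*S/Q = 6424.7561
Holding cost = Q*H/2 = 2106.8932
TC = 6424.7561 + 2106.8932 = 8531.6493

8531.6493 $/yr


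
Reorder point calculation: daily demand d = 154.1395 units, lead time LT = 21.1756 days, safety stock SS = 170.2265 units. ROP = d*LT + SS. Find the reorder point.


d*LT = 154.1395 * 21.1756 = 3263.9964
ROP = 3263.9964 + 170.2265 = 3434.2229

3434.2229 units


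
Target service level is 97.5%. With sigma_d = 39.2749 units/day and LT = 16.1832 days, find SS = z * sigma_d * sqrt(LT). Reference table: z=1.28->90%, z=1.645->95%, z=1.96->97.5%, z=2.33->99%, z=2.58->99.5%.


From the table, SL = 97.5% corresponds to z = 1.96
sqrt(LT) = sqrt(16.1832) = 4.0228
SS = 1.96 * 39.2749 * 4.0228 = 309.6730

309.6730 units


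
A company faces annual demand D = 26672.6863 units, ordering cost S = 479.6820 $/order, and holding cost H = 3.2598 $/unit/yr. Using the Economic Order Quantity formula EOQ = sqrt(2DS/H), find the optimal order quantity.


2*D*S = 2 * 26672.6863 * 479.6820 = 25588815.0195
2*D*S/H = 7849811.3441
EOQ = sqrt(7849811.3441) = 2801.7515

2801.7515 units


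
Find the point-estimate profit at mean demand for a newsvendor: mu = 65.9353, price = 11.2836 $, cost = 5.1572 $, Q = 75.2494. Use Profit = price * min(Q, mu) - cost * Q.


Sales at mu = min(75.2494, 65.9353) = 65.9353
Revenue = 11.2836 * 65.9353 = 743.9876
Total cost = 5.1572 * 75.2494 = 388.0762
Profit = 743.9876 - 388.0762 = 355.9113

355.9113 $


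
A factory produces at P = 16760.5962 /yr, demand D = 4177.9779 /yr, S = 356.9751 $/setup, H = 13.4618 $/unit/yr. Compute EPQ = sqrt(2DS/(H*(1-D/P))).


1 - D/P = 1 - 0.2493 = 0.7507
H*(1-D/P) = 10.1061
2DS = 2982868.1573
EPQ = sqrt(295154.4700) = 543.2812

543.2812 units


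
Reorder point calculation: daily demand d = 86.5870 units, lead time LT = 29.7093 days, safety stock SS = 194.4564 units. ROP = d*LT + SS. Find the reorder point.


d*LT = 86.5870 * 29.7093 = 2572.4392
ROP = 2572.4392 + 194.4564 = 2766.8956

2766.8956 units


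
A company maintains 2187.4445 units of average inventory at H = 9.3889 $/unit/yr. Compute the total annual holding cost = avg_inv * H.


Cost = 2187.4445 * 9.3889 = 20537.6977

20537.6977 $/yr


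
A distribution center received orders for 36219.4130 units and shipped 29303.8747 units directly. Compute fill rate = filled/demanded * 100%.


FR = 29303.8747 / 36219.4130 * 100 = 80.9065

80.9065%


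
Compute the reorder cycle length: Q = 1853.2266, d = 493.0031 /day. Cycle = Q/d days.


Cycle = 1853.2266 / 493.0031 = 3.7591

3.7591 days


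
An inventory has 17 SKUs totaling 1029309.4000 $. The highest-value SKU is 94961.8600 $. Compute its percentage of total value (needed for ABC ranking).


Top item = 94961.8600
Total = 1029309.4000
Percentage = 94961.8600 / 1029309.4000 * 100 = 9.2258

9.2258%


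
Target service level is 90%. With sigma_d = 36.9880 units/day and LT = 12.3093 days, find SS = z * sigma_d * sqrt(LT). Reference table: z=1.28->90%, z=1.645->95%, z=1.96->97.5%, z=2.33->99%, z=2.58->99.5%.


From the table, SL = 90% corresponds to z = 1.28
sqrt(LT) = sqrt(12.3093) = 3.5085
SS = 1.28 * 36.9880 * 3.5085 = 166.1068

166.1068 units
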